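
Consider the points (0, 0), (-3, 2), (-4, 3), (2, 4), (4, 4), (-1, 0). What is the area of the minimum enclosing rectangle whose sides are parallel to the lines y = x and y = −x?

In coordinates u = x + y, v = x − y the rectangle is axis-aligned; the map (x,y)→(u,v) scales areas by 2.
u-values: 0, -1, -1, 6, 8, -1; range = 8 − (-1) = 9.
v-values: 0, -5, -7, -2, 0, -1; range = 0 − (-7) = 7.
Area = (9 × 7) / 2 = 31.5.

31.5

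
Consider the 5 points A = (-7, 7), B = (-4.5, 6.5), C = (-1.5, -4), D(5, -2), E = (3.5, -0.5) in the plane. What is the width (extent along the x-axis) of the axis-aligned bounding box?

12

max x = 5, min x = -7, so width = 12.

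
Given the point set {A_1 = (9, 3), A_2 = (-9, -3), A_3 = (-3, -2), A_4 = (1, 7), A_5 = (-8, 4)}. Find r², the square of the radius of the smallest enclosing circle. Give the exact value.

90

The farthest pair is A_1–A_2 with squared distance 360. The circle on this segment as diameter has centre (0, 0) and r² = 360/4 = 90.
Check A_3: distance² to centre = 13 ≤ 90, so it lies inside.
All remaining points lie in this disk, and no smaller disk contains both endpoints, so this is the minimum enclosing circle.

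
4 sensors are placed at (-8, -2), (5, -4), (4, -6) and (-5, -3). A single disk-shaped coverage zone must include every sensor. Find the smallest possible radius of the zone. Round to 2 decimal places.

By Welzl's lemma the MEC is supported by two points (diametrically opposite) or three points (on a circumcircle).
The farthest pair is (-8, -2)–(5, -4) with squared distance 173. The circle on this segment as diameter has centre (-1.5, -3) and r² = 173/4 = 43.25.
Check (4, -6): distance² to centre = 39.25 ≤ 43.25, so it lies inside.
All remaining points lie in this disk, and no smaller disk contains both endpoints, so this is the minimum enclosing circle.
r = √(43.25) ≈ 6.58.

6.58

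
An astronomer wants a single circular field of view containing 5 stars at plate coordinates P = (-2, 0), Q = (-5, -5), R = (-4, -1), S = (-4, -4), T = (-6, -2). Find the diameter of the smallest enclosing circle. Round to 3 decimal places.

5.831

A smallest enclosing disk is always determined by at most three of the input points on its boundary.
The farthest pair is P–Q with squared distance 34. The circle on this segment as diameter has centre (-3.5, -2.5) and r² = 34/4 = 8.5.
Check R: distance² to centre = 2.5 ≤ 8.5, so it lies inside.
All remaining points lie in this disk, and no smaller disk contains both endpoints, so this is the minimum enclosing circle.
Diameter = 2r = 2√(8.5) ≈ 5.831.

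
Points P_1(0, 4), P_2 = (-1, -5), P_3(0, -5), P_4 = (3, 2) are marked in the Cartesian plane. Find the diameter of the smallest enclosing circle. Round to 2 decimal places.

The minimum enclosing circle of a finite set is fixed by two of the points (as a diameter) or three (as a circumcircle).
The farthest pair is P_1–P_2 with squared distance 82. The circle on this segment as diameter has centre (-0.5, -0.5) and r² = 82/4 = 20.5.
Check P_3: distance² to centre = 20.5 ≤ 20.5, so it lies inside.
All remaining points lie in this disk, and no smaller disk contains both endpoints, so this is the minimum enclosing circle.
Diameter = 2r = 2√(20.5) ≈ 9.06.

9.06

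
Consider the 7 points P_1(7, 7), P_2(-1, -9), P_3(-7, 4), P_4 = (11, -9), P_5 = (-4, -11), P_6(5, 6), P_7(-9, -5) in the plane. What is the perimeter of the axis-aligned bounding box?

76

Width = max x − min x = 11 − (-9) = 20.
Height = max y − min y = 7 − (-11) = 18.
Perimeter = 2(20 + 18) = 76.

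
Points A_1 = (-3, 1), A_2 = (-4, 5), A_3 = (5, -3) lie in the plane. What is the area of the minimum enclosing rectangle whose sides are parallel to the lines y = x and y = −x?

In coordinates u = x + y, v = x − y the rectangle is axis-aligned; the map (x,y)→(u,v) scales areas by 2.
u-values: -2, 1, 2; range = 2 − (-2) = 4.
v-values: -4, -9, 8; range = 8 − (-9) = 17.
Area = (4 × 17) / 2 = 34.

34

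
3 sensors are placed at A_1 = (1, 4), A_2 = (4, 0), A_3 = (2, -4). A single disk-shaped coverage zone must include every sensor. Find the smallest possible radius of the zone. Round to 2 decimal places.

4.03

Side lengths²: A_1A_2² = 25, A_1A_3² = 65, A_2A_3² = 20.
Since A_1A_3² = 65 ≥ 25 + 20 = 45, the angle opposite A_1A_3 is not acute, so the smallest enclosing circle has A_1A_3 as diameter.
Centre = midpoint of A_1A_3 = (1.5, 0), r² = 65/4 = 16.25.
r = √(16.25) ≈ 4.03.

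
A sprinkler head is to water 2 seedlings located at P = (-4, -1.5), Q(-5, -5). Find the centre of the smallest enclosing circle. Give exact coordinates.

(-4.5, -3.25)

The smallest circle enclosing two points has them as diameter endpoints.
Centre = midpoint = (-4.5, -3.25); r² = |PQ|²/4 = 13.25/4 = 3.3125.
Centre = (-4.5, -3.25).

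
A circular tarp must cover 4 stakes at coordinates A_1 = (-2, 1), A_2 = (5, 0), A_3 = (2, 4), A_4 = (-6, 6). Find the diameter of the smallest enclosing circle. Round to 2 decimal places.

The minimum enclosing circle of a finite set is fixed by two of the points (as a diameter) or three (as a circumcircle).
The farthest pair is A_2–A_4 with squared distance 157. The circle on this segment as diameter has centre (-0.5, 3) and r² = 157/4 = 39.25.
Check A_1: distance² to centre = 6.25 ≤ 39.25, so it lies inside.
All remaining points lie in this disk, and no smaller disk contains both endpoints, so this is the minimum enclosing circle.
Diameter = 2r = 2√(39.25) ≈ 12.53.

12.53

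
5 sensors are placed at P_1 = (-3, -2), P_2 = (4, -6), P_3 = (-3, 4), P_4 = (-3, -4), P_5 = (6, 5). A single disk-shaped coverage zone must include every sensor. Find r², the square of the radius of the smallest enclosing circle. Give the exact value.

The minimum enclosing circle is determined by three boundary points: P_2, P_4, P_5.
Their circumcentre is (35/18, 1/18) with r² = 6625/162.
The farthest remaining point P_3 is at distance² 6481/162 ≤ 6625/162.

6625/162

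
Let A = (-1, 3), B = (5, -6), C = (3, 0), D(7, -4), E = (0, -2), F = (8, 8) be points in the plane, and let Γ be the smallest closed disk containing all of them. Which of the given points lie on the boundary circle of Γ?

A, B, F

By Welzl's lemma the MEC is supported by two points (diametrically opposite) or three points (on a circumcircle).
The minimum enclosing circle is determined by three boundary points: A, B, F.
Their circumcentre is (439/74, 83/74) with r² = 141245/2738.
The farthest remaining point E is at distance² 123041/2738 ≤ 141245/2738.
The points at distance exactly r from the centre are A, B, F — 3 points.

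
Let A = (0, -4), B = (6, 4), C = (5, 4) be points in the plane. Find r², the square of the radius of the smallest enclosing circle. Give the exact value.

25

Side lengths²: AB² = 100, AC² = 89, BC² = 1.
Since AB² = 100 ≥ 89 + 1 = 90, the angle opposite AB is not acute, so the smallest enclosing circle has AB as diameter.
Centre = midpoint of AB = (3, 0), r² = 100/4 = 25.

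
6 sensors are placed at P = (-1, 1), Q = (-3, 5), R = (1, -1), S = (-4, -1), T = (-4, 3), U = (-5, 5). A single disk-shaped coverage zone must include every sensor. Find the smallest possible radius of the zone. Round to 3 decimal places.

4.243

A smallest enclosing disk is always determined by at most three of the input points on its boundary.
The farthest pair is R–U with squared distance 72. The circle on this segment as diameter has centre (-2, 2) and r² = 72/4 = 18.
Check P: distance² to centre = 2 ≤ 18, so it lies inside.
All remaining points lie in this disk, and no smaller disk contains both endpoints, so this is the minimum enclosing circle.
r = √18 ≈ 4.243.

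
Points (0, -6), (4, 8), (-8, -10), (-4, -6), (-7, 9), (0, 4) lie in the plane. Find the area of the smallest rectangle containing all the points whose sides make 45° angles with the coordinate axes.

In coordinates u = x + y, v = x − y the rectangle is axis-aligned; the map (x,y)→(u,v) scales areas by 2.
u-values: -6, 12, -18, -10, 2, 4; range = 12 − (-18) = 30.
v-values: 6, -4, 2, 2, -16, -4; range = 6 − (-16) = 22.
Area = (30 × 22) / 2 = 330.

330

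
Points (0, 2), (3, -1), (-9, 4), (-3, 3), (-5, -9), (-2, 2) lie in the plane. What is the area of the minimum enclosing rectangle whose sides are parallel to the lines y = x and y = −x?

136

In coordinates u = x + y, v = x − y the rectangle is axis-aligned; the map (x,y)→(u,v) scales areas by 2.
u-values: 2, 2, -5, 0, -14, 0; range = 2 − (-14) = 16.
v-values: -2, 4, -13, -6, 4, -4; range = 4 − (-13) = 17.
Area = (16 × 17) / 2 = 136.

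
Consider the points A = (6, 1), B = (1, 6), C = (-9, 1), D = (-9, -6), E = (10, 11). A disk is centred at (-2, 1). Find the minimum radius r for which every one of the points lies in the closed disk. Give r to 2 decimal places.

15.62

The required radius is the distance from (-2, 1) to the farthest point.
Squared distances: 64, 34, 49, 98, 244.
Maximum is 244, attained at E.
r = √244 ≈ 15.62.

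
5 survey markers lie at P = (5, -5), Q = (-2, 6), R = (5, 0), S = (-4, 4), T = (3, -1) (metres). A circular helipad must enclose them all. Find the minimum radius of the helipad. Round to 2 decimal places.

The minimum enclosing circle of a finite set is fixed by two of the points (as a diameter) or three (as a circumcircle).
The farthest pair is P–Q with squared distance 170. The circle on this segment as diameter has centre (1.5, 0.5) and r² = 170/4 = 42.5.
Check R: distance² to centre = 12.5 ≤ 42.5, so it lies inside.
All remaining points lie in this disk, and no smaller disk contains both endpoints, so this is the minimum enclosing circle.
r = √(42.5) ≈ 6.52.

6.52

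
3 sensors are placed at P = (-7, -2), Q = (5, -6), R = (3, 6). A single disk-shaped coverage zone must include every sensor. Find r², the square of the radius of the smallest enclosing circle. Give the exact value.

15170/289

Side lengths²: PQ² = 160, PR² = 164, QR² = 148.
Since PR² = 164 < 160 + 148 = 308, the triangle is acute, so the smallest enclosing circle is the circumcircle.
Circumcentre = (2/17, -11/17), r² = 15170/289.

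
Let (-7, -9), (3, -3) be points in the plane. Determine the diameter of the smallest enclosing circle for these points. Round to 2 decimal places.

The smallest circle enclosing two points has them as diameter endpoints.
Centre = midpoint = (-2, -6); r² = |(-7, -9)−(3, -3)|²/4 = 136/4 = 34.
Diameter = 2r = 2√34 ≈ 11.66.

11.66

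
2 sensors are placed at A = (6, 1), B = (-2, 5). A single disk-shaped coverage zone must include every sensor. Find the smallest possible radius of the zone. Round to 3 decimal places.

The smallest circle enclosing two points has them as diameter endpoints.
Centre = midpoint = (2, 3); r² = |AB|²/4 = 80/4 = 20.
r = √20 ≈ 4.472.

4.472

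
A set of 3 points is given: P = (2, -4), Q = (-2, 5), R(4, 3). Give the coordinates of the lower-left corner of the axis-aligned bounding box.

(-2, -4)

x-range [-2, 4], y-range [-4, 5].
The lower-left corner is (-2, -4).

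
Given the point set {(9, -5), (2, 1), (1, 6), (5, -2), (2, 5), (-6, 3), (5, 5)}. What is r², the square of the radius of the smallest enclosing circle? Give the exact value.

72.25

The farthest pair is (9, -5)–(-6, 3) with squared distance 289. The circle on this segment as diameter has centre (1.5, -1) and r² = 289/4 = 72.25.
Check (2, 1): distance² to centre = 4.25 ≤ 72.25, so it lies inside.
All remaining points lie in this disk, and no smaller disk contains both endpoints, so this is the minimum enclosing circle.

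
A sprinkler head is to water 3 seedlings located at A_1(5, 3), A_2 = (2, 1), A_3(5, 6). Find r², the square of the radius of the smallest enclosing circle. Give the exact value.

Side lengths²: A_1A_2² = 13, A_1A_3² = 9, A_2A_3² = 34.
Since A_2A_3² = 34 ≥ 13 + 9 = 22, the angle opposite A_2A_3 is not acute, so the smallest enclosing circle has A_2A_3 as diameter.
Centre = midpoint of A_2A_3 = (3.5, 3.5), r² = 34/4 = 8.5.

8.5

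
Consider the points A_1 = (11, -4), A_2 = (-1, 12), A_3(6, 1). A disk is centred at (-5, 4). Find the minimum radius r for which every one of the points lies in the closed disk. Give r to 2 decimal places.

17.89

The required radius is the distance from (-5, 4) to the farthest point.
Squared distances: 320, 80, 130.
Maximum is 320, attained at A_1.
r = √320 ≈ 17.89.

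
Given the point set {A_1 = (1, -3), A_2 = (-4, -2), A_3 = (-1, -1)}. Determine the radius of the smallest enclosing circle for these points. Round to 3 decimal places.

Side lengths²: A_1A_2² = 26, A_1A_3² = 8, A_2A_3² = 10.
Since A_1A_2² = 26 ≥ 10 + 8 = 18, the angle opposite A_1A_2 is not acute, so the smallest enclosing circle has A_1A_2 as diameter.
Centre = midpoint of A_1A_2 = (-1.5, -2.5), r² = 26/4 = 6.5.
r = √(6.5) ≈ 2.550.

2.550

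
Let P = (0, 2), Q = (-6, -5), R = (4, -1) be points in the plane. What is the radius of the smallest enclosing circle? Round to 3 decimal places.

5.385

Side lengths²: PQ² = 85, PR² = 25, QR² = 116.
Since QR² = 116 ≥ 85 + 25 = 110, the angle opposite QR is not acute, so the smallest enclosing circle has QR as diameter.
Centre = midpoint of QR = (-1, -3), r² = 116/4 = 29.
r = √29 ≈ 5.385.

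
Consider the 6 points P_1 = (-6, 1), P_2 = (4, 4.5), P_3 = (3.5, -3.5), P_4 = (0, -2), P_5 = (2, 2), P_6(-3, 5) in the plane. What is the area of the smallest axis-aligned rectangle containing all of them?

85

x ranges over [-6, 4], width 10.
y ranges over [-3.5, 5], height 8.5.
Area = 10 × 8.5 = 85.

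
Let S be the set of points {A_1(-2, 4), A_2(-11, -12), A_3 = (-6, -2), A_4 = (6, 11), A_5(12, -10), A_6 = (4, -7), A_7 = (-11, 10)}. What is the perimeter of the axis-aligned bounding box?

Width = max x − min x = 12 − (-11) = 23.
Height = max y − min y = 11 − (-12) = 23.
Perimeter = 2(23 + 23) = 92.

92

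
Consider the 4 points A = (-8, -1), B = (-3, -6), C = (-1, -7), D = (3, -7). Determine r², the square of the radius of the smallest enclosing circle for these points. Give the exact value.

The minimum enclosing circle of a finite set is fixed by two of the points (as a diameter) or three (as a circumcircle).
The farthest pair is A–D with squared distance 157. The circle on this segment as diameter has centre (-2.5, -4) and r² = 157/4 = 39.25.
Check B: distance² to centre = 4.25 ≤ 39.25, so it lies inside.
All remaining points lie in this disk, and no smaller disk contains both endpoints, so this is the minimum enclosing circle.

39.25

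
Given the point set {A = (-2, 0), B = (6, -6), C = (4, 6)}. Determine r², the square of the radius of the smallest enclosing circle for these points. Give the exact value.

Side lengths²: AB² = 100, AC² = 72, BC² = 148.
Since BC² = 148 < 100 + 72 = 172, the triangle is acute, so the smallest enclosing circle is the circumcircle.
Circumcentre = (29/7, -1/7), r² = 1850/49.

1850/49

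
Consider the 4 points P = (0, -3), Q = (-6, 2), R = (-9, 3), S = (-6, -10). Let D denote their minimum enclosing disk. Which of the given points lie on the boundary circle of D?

P, R, S

By Welzl's lemma the MEC is supported by two points (diametrically opposite) or three points (on a circumcircle).
The minimum enclosing circle is determined by three boundary points: P, R, S.
Their circumcentre is (-443/66, -73/22) with r² = 98345/2178.
The farthest remaining point Q is at distance² 62705/2178 ≤ 98345/2178.
The points at distance exactly r from the centre are P, R, S — 3 points.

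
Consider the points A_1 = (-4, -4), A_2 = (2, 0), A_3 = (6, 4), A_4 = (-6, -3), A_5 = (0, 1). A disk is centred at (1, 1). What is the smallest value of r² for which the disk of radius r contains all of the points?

65

The required radius is the distance from (1, 1) to the farthest point.
Squared distances: 50, 2, 34, 65, 1.
Maximum is 65, attained at A_4.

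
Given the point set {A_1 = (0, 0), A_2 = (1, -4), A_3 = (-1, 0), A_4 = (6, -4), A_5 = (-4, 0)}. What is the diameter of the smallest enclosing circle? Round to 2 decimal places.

10.77

The minimum enclosing circle of a finite set is fixed by two of the points (as a diameter) or three (as a circumcircle).
The farthest pair is A_4–A_5 with squared distance 116. The circle on this segment as diameter has centre (1, -2) and r² = 116/4 = 29.
Check A_1: distance² to centre = 5 ≤ 29, so it lies inside.
All remaining points lie in this disk, and no smaller disk contains both endpoints, so this is the minimum enclosing circle.
Diameter = 2r = 2√29 ≈ 10.77.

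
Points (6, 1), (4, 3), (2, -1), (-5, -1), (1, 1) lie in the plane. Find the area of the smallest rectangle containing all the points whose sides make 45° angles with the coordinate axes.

In coordinates u = x + y, v = x − y the rectangle is axis-aligned; the map (x,y)→(u,v) scales areas by 2.
u-values: 7, 7, 1, -6, 2; range = 7 − (-6) = 13.
v-values: 5, 1, 3, -4, 0; range = 5 − (-4) = 9.
Area = (13 × 9) / 2 = 58.5.

58.5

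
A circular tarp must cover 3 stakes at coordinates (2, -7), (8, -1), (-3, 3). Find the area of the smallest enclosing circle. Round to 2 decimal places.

Call the three points A, B, C in the order given.
Side lengths²: AB² = 72, AC² = 125, BC² = 137.
Since BC² = 137 < 125 + 72 = 197, the triangle is acute, so the smallest enclosing circle is the circumcircle.
Circumcentre = (11/6, -5/6), r² = 685/18.
Area = π·r² = π·685/18 ≈ 119.56.

119.56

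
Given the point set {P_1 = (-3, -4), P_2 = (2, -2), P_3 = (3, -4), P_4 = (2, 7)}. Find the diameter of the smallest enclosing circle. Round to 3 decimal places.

12.133

A smallest enclosing disk is always determined by at most three of the input points on its boundary.
The minimum enclosing circle is determined by three boundary points: P_1, P_3, P_4.
Their circumcentre is (0, 14/11) with r² = 4453/121.
The farthest remaining point P_2 is at distance² 1780/121 ≤ 4453/121.
Diameter = 2r = 2√(4453/121) ≈ 12.133.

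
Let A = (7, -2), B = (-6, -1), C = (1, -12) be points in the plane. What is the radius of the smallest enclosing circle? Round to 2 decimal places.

Side lengths²: AB² = 170, AC² = 136, BC² = 170.
Since BC² = 170 < 170 + 136 = 306, the triangle is acute, so the smallest enclosing circle is the circumcircle.
Circumcentre = (0.25, -4.75), r² = 53.125.
r = √(53.125) ≈ 7.29.

7.29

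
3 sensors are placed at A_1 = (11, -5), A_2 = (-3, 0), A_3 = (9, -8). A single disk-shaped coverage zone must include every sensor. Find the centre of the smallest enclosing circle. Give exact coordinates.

(4, -2.5)

Side lengths²: A_1A_2² = 221, A_1A_3² = 13, A_2A_3² = 208.
Since A_1A_2² = 221 ≥ 208 + 13 = 221, the angle opposite A_1A_2 is not acute, so the smallest enclosing circle has A_1A_2 as diameter.
Centre = midpoint of A_1A_2 = (4, -2.5), r² = 221/4 = 55.25.
Centre = (4, -2.5).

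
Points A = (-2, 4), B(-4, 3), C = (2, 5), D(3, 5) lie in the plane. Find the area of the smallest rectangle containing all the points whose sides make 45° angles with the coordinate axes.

22.5

In coordinates u = x + y, v = x − y the rectangle is axis-aligned; the map (x,y)→(u,v) scales areas by 2.
u-values: 2, -1, 7, 8; range = 8 − (-1) = 9.
v-values: -6, -7, -3, -2; range = -2 − (-7) = 5.
Area = (9 × 5) / 2 = 22.5.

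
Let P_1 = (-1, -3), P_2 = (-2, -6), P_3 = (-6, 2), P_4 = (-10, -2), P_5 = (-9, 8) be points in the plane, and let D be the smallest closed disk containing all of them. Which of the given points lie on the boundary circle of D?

The minimum enclosing circle of a finite set is fixed by two of the points (as a diameter) or three (as a circumcircle).
The farthest pair is P_2–P_5 with squared distance 245. The circle on this segment as diameter has centre (-5.5, 1) and r² = 245/4 = 61.25.
Check P_1: distance² to centre = 36.25 ≤ 61.25, so it lies inside.
All remaining points lie in this disk, and no smaller disk contains both endpoints, so this is the minimum enclosing circle.
The points at distance exactly r from the centre are P_2, P_5 — 2 points.

P_2, P_5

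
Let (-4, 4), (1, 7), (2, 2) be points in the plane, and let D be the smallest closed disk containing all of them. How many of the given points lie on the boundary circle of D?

3

Call the three points A, B, C in the order given.
Side lengths²: AB² = 34, AC² = 40, BC² = 26.
Since AC² = 40 < 34 + 26 = 60, the triangle is acute, so the smallest enclosing circle is the circumcircle.
Circumcentre = (-9/14, 57/14), r² = 1105/98.
The points at distance exactly r from the centre are (-4, 4), (1, 7), (2, 2) — 3 points.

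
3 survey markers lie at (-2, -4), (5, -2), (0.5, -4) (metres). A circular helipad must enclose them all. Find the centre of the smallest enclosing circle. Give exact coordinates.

Call the three points A, B, C in the order given.
Side lengths²: AB² = 53, AC² = 6.25, BC² = 24.25.
Since AB² = 53 ≥ 24.25 + 6.25 = 30.5, the angle opposite AB is not acute, so the smallest enclosing circle has AB as diameter.
Centre = midpoint of AB = (1.5, -3), r² = 53/4 = 13.25.
Centre = (1.5, -3).

(1.5, -3)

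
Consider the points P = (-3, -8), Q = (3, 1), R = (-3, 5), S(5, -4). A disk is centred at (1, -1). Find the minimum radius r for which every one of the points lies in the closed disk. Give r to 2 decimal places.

8.06

The required radius is the distance from (1, -1) to the farthest point.
Squared distances: 65, 8, 52, 25.
Maximum is 65, attained at P.
r = √65 ≈ 8.06.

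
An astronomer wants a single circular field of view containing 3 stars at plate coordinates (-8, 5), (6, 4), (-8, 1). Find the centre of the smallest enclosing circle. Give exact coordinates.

Call the three points A, B, C in the order given.
Side lengths²: AB² = 197, AC² = 16, BC² = 205.
Since BC² = 205 < 197 + 16 = 213, the triangle is acute, so the smallest enclosing circle is the circumcircle.
Circumcentre = (-31/28, 3), r² = 40385/784.
Centre = (-31/28, 3).

(-31/28, 3)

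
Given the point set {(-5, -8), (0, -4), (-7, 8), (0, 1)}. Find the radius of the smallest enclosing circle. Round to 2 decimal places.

8.06

The minimum enclosing circle of a finite set is fixed by two of the points (as a diameter) or three (as a circumcircle).
The farthest pair is (-5, -8)–(-7, 8) with squared distance 260. The circle on this segment as diameter has centre (-6, 0) and r² = 260/4 = 65.
Check (0, -4): distance² to centre = 52 ≤ 65, so it lies inside.
All remaining points lie in this disk, and no smaller disk contains both endpoints, so this is the minimum enclosing circle.
r = √65 ≈ 8.06.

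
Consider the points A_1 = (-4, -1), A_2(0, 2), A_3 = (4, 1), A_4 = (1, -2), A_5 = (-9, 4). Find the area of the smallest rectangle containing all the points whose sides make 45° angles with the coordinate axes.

In coordinates u = x + y, v = x − y the rectangle is axis-aligned; the map (x,y)→(u,v) scales areas by 2.
u-values: -5, 2, 5, -1, -5; range = 5 − (-5) = 10.
v-values: -3, -2, 3, 3, -13; range = 3 − (-13) = 16.
Area = (10 × 16) / 2 = 80.

80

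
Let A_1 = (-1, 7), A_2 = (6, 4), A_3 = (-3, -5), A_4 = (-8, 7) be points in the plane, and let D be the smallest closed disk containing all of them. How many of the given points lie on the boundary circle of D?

The minimum enclosing circle is determined by three boundary points: A_2, A_3, A_4.
Their circumcentre is (-55/34, 89/34) with r² = 34645/578.
The farthest remaining point A_1 is at distance² 11321/578 ≤ 34645/578.
The points at distance exactly r from the centre are A_2, A_3, A_4 — 3 points.

3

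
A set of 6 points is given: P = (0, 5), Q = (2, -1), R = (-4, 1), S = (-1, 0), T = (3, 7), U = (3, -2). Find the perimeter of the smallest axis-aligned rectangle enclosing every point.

32

Width = max x − min x = 3 − (-4) = 7.
Height = max y − min y = 7 − (-2) = 9.
Perimeter = 2(7 + 9) = 32.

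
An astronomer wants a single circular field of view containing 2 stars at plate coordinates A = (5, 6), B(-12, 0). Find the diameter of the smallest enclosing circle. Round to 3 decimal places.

18.028

The smallest circle enclosing two points has them as diameter endpoints.
Centre = midpoint = (-3.5, 3); r² = |AB|²/4 = 325/4 = 81.25.
Diameter = 2r = 2√(81.25) ≈ 18.028.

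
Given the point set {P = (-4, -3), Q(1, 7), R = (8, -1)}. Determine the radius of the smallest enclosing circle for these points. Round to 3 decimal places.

Side lengths²: PQ² = 125, PR² = 148, QR² = 113.
Since PR² = 148 < 125 + 113 = 238, the triangle is acute, so the smallest enclosing circle is the circumcircle.
Circumcentre = (35/22, 5/11), r² = 20905/484.
r = √(20905/484) ≈ 6.572.

6.572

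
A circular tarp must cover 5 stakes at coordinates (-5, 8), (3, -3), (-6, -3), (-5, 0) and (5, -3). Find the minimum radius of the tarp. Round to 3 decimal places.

7.464

A smallest enclosing disk is always determined by at most three of the input points on its boundary.
The minimum enclosing circle is determined by three boundary points: (-5, 8), (-6, -3), (5, -3).
Their circumcentre is (-0.5, 45/22) with r² = 13481/242.
The farthest remaining point (3, -3) is at distance² 9125/242 ≤ 13481/242.
r = √(13481/242) ≈ 7.464.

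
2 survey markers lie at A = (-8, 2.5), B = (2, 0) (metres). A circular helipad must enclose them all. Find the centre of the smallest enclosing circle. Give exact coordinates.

(-3, 1.25)

The smallest circle enclosing two points has them as diameter endpoints.
Centre = midpoint = (-3, 1.25); r² = |AB|²/4 = 106.25/4 = 26.5625.
Centre = (-3, 1.25).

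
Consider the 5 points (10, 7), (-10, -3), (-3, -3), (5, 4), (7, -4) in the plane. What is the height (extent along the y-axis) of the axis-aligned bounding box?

max y = 7, min y = -4, so height = 11.

11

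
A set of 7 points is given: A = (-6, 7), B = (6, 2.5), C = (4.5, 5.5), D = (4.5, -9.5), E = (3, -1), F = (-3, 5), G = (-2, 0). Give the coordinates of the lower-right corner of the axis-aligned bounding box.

(6, -9.5)

x-range [-6, 6], y-range [-9.5, 7].
The lower-right corner is (6, -9.5).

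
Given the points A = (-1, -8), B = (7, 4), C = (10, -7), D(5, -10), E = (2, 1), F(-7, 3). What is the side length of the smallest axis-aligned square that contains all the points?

The bounding box has width 17 and height 14.
An axis-aligned square enclosing the set must have side ≥ max(width, height).
So the minimum side is max(17, 14) = 17.

17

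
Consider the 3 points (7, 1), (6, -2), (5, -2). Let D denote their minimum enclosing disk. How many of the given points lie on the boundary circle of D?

Call the three points A, B, C in the order given.
Side lengths²: AB² = 10, AC² = 13, BC² = 1.
Since AC² = 13 ≥ 10 + 1 = 11, the angle opposite AC is not acute, so the smallest enclosing circle has AC as diameter.
Centre = midpoint of AC = (6, -0.5), r² = 13/4 = 3.25.
The points at distance exactly r from the centre are (7, 1), (5, -2) — 2 points.

2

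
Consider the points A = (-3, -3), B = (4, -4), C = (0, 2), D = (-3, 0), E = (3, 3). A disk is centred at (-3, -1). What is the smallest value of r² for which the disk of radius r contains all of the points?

58

The required radius is the distance from (-3, -1) to the farthest point.
Squared distances: 4, 58, 18, 1, 52.
Maximum is 58, attained at B.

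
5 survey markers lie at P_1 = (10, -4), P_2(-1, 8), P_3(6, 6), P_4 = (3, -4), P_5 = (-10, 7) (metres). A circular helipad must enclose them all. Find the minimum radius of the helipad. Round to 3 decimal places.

A smallest enclosing disk is always determined by at most three of the input points on its boundary.
The farthest pair is P_1–P_5 with squared distance 521. The circle on this segment as diameter has centre (0, 1.5) and r² = 521/4 = 130.25.
Check P_2: distance² to centre = 43.25 ≤ 130.25, so it lies inside.
All remaining points lie in this disk, and no smaller disk contains both endpoints, so this is the minimum enclosing circle.
r = √(130.25) ≈ 11.413.

11.413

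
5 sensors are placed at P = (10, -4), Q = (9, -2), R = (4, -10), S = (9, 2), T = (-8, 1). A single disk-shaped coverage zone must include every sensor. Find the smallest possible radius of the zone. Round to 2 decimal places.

The farthest pair is P–T with squared distance 349. The circle on this segment as diameter has centre (1, -1.5) and r² = 349/4 = 87.25.
Check Q: distance² to centre = 64.25 ≤ 87.25, so it lies inside.
All remaining points lie in this disk, and no smaller disk contains both endpoints, so this is the minimum enclosing circle.
r = √(87.25) ≈ 9.34.

9.34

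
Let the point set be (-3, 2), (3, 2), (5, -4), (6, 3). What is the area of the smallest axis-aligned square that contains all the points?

The bounding box has width 9 and height 7.
An axis-aligned square enclosing the set must have side ≥ max(width, height).
So the minimum side is max(9, 7) = 9.
Area = 9² = 81.

81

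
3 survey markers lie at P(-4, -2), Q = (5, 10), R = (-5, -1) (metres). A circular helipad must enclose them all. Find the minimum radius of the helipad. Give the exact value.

Side lengths²: PQ² = 225, PR² = 2, QR² = 221.
Since PQ² = 225 ≥ 221 + 2 = 223, the angle opposite PQ is not acute, so the smallest enclosing circle has PQ as diameter.
Centre = midpoint of PQ = (0.5, 4), r² = 225/4 = 56.25.
r = √(56.25) = 7.5.

7.5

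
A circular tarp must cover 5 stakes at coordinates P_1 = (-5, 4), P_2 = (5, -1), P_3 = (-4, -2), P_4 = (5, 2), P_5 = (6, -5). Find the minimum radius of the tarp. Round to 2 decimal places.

By Welzl's lemma the MEC is supported by two points (diametrically opposite) or three points (on a circumcircle).
The farthest pair is P_1–P_5 with squared distance 202. The circle on this segment as diameter has centre (0.5, -0.5) and r² = 202/4 = 50.5.
Check P_2: distance² to centre = 20.5 ≤ 50.5, so it lies inside.
All remaining points lie in this disk, and no smaller disk contains both endpoints, so this is the minimum enclosing circle.
r = √(50.5) ≈ 7.11.

7.11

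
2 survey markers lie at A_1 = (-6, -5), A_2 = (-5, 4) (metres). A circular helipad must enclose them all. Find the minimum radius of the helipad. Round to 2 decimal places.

The smallest circle enclosing two points has them as diameter endpoints.
Centre = midpoint = (-5.5, -0.5); r² = |A_1A_2|²/4 = 82/4 = 20.5.
r = √(20.5) ≈ 4.53.

4.53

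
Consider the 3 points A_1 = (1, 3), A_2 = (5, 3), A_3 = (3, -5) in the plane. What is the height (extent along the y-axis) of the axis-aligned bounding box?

8

max y = 3, min y = -5, so height = 8.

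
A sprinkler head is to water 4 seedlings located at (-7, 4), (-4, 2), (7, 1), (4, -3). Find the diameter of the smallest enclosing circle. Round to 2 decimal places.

14.32

A smallest enclosing disk is always determined by at most three of the input points on its boundary.
The farthest pair is (-7, 4)–(7, 1) with squared distance 205. The circle on this segment as diameter has centre (0, 2.5) and r² = 205/4 = 51.25.
Check (-4, 2): distance² to centre = 16.25 ≤ 51.25, so it lies inside.
All remaining points lie in this disk, and no smaller disk contains both endpoints, so this is the minimum enclosing circle.
Diameter = 2r = 2√(51.25) ≈ 14.32.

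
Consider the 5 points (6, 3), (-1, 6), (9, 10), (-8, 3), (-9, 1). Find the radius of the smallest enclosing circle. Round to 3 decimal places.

The minimum enclosing circle of a finite set is fixed by two of the points (as a diameter) or three (as a circumcircle).
The farthest pair is (9, 10)–(-9, 1) with squared distance 405. The circle on this segment as diameter has centre (0, 5.5) and r² = 405/4 = 101.25.
Check (6, 3): distance² to centre = 42.25 ≤ 101.25, so it lies inside.
All remaining points lie in this disk, and no smaller disk contains both endpoints, so this is the minimum enclosing circle.
r = √(101.25) ≈ 10.062.

10.062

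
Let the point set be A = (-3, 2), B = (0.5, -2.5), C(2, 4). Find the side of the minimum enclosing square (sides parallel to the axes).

6.5

The bounding box has width 5 and height 6.5.
An axis-aligned square enclosing the set must have side ≥ max(width, height).
So the minimum side is max(5, 6.5) = 6.5.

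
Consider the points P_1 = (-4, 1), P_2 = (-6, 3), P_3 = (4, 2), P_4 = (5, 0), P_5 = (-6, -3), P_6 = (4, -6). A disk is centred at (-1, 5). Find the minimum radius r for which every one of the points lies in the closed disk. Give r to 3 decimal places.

12.083

The required radius is the distance from (-1, 5) to the farthest point.
Squared distances: 25, 29, 34, 61, 89, 146.
Maximum is 146, attained at P_6.
r = √146 ≈ 12.083.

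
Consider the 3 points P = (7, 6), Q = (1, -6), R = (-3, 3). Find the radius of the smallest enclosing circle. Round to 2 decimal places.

6.76

Side lengths²: PQ² = 180, PR² = 109, QR² = 97.
Since PQ² = 180 < 109 + 97 = 206, the triangle is acute, so the smallest enclosing circle is the circumcircle.
Circumcentre = (55/17, 13/34), r² = 52865/1156.
r = √(52865/1156) ≈ 6.76.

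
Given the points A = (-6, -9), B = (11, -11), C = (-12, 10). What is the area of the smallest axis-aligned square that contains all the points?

529

The bounding box has width 23 and height 21.
An axis-aligned square enclosing the set must have side ≥ max(width, height).
So the minimum side is max(23, 21) = 23.
Area = 23² = 529.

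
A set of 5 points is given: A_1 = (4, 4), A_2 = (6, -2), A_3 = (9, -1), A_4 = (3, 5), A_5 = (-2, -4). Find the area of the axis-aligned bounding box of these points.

99

x ranges over [-2, 9], width 11.
y ranges over [-4, 5], height 9.
Area = 11 × 9 = 99.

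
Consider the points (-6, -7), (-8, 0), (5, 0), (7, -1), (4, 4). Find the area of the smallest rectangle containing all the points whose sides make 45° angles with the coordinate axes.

168

In coordinates u = x + y, v = x − y the rectangle is axis-aligned; the map (x,y)→(u,v) scales areas by 2.
u-values: -13, -8, 5, 6, 8; range = 8 − (-13) = 21.
v-values: 1, -8, 5, 8, 0; range = 8 − (-8) = 16.
Area = (21 × 16) / 2 = 168.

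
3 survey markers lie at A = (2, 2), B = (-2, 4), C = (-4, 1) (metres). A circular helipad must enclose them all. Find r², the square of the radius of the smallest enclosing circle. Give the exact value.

Side lengths²: AB² = 20, AC² = 37, BC² = 13.
Since AC² = 37 ≥ 20 + 13 = 33, the angle opposite AC is not acute, so the smallest enclosing circle has AC as diameter.
Centre = midpoint of AC = (-1, 1.5), r² = 37/4 = 9.25.

9.25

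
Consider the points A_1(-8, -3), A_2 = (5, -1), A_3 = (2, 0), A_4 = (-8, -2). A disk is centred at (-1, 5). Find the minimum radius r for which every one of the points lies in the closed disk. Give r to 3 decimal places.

10.630

The required radius is the distance from (-1, 5) to the farthest point.
Squared distances: 113, 72, 34, 98.
Maximum is 113, attained at A_1.
r = √113 ≈ 10.630.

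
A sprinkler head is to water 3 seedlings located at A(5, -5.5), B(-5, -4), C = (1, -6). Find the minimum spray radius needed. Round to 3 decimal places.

5.056

Side lengths²: AB² = 102.25, AC² = 16.25, BC² = 40.
Since AB² = 102.25 ≥ 40 + 16.25 = 56.25, the angle opposite AB is not acute, so the smallest enclosing circle has AB as diameter.
Centre = midpoint of AB = (0, -4.75), r² = 102.25/4 = 25.5625.
r = √(25.5625) ≈ 5.056.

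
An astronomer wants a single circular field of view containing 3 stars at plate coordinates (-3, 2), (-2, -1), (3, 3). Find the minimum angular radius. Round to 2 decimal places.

3.24

Call the three points A, B, C in the order given.
Side lengths²: AB² = 10, AC² = 37, BC² = 41.
Since BC² = 41 < 37 + 10 = 47, the triangle is acute, so the smallest enclosing circle is the circumcircle.
Circumcentre = (7/38, 53/38), r² = 7585/722.
r = √(7585/722) ≈ 3.24.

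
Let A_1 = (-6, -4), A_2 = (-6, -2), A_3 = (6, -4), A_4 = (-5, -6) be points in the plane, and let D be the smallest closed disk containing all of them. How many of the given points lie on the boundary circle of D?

3

By Welzl's lemma the MEC is supported by two points (diametrically opposite) or three points (on a circumcircle).
The farthest pair is A_2–A_3 with squared distance 148. The circle on this segment as diameter has centre (0, -3) and r² = 148/4 = 37.
Check A_1: distance² to centre = 37 ≤ 37, so it lies inside.
All remaining points lie in this disk, and no smaller disk contains both endpoints, so this is the minimum enclosing circle.
The points at distance exactly r from the centre are A_1, A_2, A_3 — 3 points.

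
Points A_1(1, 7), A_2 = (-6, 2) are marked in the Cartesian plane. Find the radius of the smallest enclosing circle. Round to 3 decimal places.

4.301

The smallest circle enclosing two points has them as diameter endpoints.
Centre = midpoint = (-2.5, 4.5); r² = |A_1A_2|²/4 = 74/4 = 18.5.
r = √(18.5) ≈ 4.301.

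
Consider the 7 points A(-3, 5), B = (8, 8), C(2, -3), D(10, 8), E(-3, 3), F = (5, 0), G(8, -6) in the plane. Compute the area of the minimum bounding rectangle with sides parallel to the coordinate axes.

x ranges over [-3, 10], width 13.
y ranges over [-6, 8], height 14.
Area = 13 × 14 = 182.

182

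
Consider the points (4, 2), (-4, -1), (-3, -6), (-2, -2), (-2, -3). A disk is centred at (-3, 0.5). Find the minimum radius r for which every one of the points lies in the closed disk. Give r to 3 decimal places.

The required radius is the distance from (-3, 0.5) to the farthest point.
Squared distances: 51.25, 3.25, 42.25, 7.25, 13.25.
Maximum is 51.25, attained at (4, 2).
r = √(51.25) ≈ 7.159.

7.159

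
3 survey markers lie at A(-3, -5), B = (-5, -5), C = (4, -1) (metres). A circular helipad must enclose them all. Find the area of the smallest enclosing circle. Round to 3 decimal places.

Side lengths²: AB² = 4, AC² = 65, BC² = 97.
Since BC² = 97 ≥ 65 + 4 = 69, the angle opposite BC is not acute, so the smallest enclosing circle has BC as diameter.
Centre = midpoint of BC = (-0.5, -3), r² = 97/4 = 24.25.
Area = π·r² = π·24.25 ≈ 76.184.

76.184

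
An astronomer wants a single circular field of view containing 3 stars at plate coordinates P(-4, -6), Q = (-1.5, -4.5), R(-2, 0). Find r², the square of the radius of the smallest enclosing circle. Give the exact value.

Side lengths²: PQ² = 8.5, PR² = 40, QR² = 20.5.
Since PR² = 40 ≥ 20.5 + 8.5 = 29, the angle opposite PR is not acute, so the smallest enclosing circle has PR as diameter.
Centre = midpoint of PR = (-3, -3), r² = 40/4 = 10.

10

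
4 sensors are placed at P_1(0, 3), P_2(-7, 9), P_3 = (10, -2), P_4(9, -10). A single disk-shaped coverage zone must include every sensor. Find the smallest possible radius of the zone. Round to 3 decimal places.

The minimum enclosing circle of a finite set is fixed by two of the points (as a diameter) or three (as a circumcircle).
The farthest pair is P_2–P_4 with squared distance 617. The circle on this segment as diameter has centre (1, -0.5) and r² = 617/4 = 154.25.
Check P_1: distance² to centre = 13.25 ≤ 154.25, so it lies inside.
All remaining points lie in this disk, and no smaller disk contains both endpoints, so this is the minimum enclosing circle.
r = √(154.25) ≈ 12.420.

12.420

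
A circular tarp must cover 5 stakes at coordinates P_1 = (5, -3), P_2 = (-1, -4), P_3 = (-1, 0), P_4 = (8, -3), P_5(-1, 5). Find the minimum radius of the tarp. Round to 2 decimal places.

By Welzl's lemma the MEC is supported by two points (diametrically opposite) or three points (on a circumcircle).
The minimum enclosing circle is determined by three boundary points: P_2, P_4, P_5.
Their circumcentre is (55/18, 0.5) with r² = 5945/162.
The farthest remaining point P_3 is at distance² 2705/162 ≤ 5945/162.
r = √(5945/162) ≈ 6.06.

6.06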